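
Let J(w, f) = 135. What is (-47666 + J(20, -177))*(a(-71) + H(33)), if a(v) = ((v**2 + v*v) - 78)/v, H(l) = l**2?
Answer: -3199549265/71 ≈ -4.5064e+7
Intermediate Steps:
a(v) = (-78 + 2*v**2)/v (a(v) = ((v**2 + v**2) - 78)/v = (2*v**2 - 78)/v = (-78 + 2*v**2)/v)
(-47666 + J(20, -177))*(a(-71) + H(33)) = (-47666 + 135)*((-78/(-71) + 2*(-71)) + 33**2) = -47531*((-78*(-1/71) - 142) + 1089) = -47531*((78/71 - 142) + 1089) = -47531*(-10004/71 + 1089) = -47531*67315/71 = -3199549265/71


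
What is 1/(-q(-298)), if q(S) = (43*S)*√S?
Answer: -I*√298/3818572 ≈ -4.5207e-6*I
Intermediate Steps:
q(S) = 43*S^(3/2)
1/(-q(-298)) = 1/(-43*(-298)^(3/2)) = 1/(-43*(-298*I*√298)) = 1/(-(-12814)*I*√298) = 1/(12814*I*√298) = -I*√298/3818572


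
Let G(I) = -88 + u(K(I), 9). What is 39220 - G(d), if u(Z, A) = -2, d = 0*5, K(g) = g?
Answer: 39310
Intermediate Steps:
d = 0
G(I) = -90 (G(I) = -88 - 2 = -90)
39220 - G(d) = 39220 - 1*(-90) = 39220 + 90 = 39310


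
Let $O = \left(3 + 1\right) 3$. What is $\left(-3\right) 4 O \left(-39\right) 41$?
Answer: $230256$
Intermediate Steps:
$O = 12$ ($O = 4 \cdot 3 = 12$)
$\left(-3\right) 4 O \left(-39\right) 41 = \left(-3\right) 4 \cdot 12 \left(-39\right) 41 = \left(-12\right) 12 \left(-39\right) 41 = \left(-144\right) \left(-39\right) 41 = 5616 \cdot 41 = 230256$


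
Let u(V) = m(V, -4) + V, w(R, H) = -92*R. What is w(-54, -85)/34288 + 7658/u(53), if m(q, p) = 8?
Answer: 32860069/261446 ≈ 125.69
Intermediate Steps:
w(R, H) = -92*R
u(V) = 8 + V
w(-54, -85)/34288 + 7658/u(53) = -92*(-54)/34288 + 7658/(8 + 53) = 4968*(1/34288) + 7658/61 = 621/4286 + 7658*(1/61) = 621/4286 + 7658/61 = 32860069/261446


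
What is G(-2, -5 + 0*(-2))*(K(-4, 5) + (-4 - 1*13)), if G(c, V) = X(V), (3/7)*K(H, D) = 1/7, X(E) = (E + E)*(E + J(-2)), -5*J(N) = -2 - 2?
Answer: -700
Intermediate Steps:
J(N) = ⅘ (J(N) = -(-2 - 2)/5 = -⅕*(-4) = ⅘)
X(E) = 2*E*(⅘ + E) (X(E) = (E + E)*(E + ⅘) = (2*E)*(⅘ + E) = 2*E*(⅘ + E))
K(H, D) = ⅓ (K(H, D) = (7/3)/7 = (7/3)*(⅐) = ⅓)
G(c, V) = 2*V*(4 + 5*V)/5
G(-2, -5 + 0*(-2))*(K(-4, 5) + (-4 - 1*13)) = (2*(-5 + 0*(-2))*(4 + 5*(-5 + 0*(-2)))/5)*(⅓ + (-4 - 1*13)) = (2*(-5 + 0)*(4 + 5*(-5 + 0))/5)*(⅓ + (-4 - 13)) = ((⅖)*(-5)*(4 + 5*(-5)))*(⅓ - 17) = ((⅖)*(-5)*(4 - 25))*(-50/3) = ((⅖)*(-5)*(-21))*(-50/3) = 42*(-50/3) = -700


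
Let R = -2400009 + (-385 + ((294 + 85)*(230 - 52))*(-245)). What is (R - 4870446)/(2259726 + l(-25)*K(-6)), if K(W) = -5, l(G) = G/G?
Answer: -23799030/2259721 ≈ -10.532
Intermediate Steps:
l(G) = 1
R = -18928584 (R = -2400009 + (-385 + (379*178)*(-245)) = -2400009 + (-385 + 67462*(-245)) = -2400009 + (-385 - 16528190) = -2400009 - 16528575 = -18928584)
(R - 4870446)/(2259726 + l(-25)*K(-6)) = (-18928584 - 4870446)/(2259726 + 1*(-5)) = -23799030/(2259726 - 5) = -23799030/2259721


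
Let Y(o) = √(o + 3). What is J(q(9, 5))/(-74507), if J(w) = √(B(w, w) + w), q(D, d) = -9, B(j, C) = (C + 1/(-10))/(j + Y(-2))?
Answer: -I*√3145/1490140 ≈ -3.7634e-5*I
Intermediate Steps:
Y(o) = √(3 + o)
B(j, C) = (-⅒ + C)/(1 + j) (B(j, C) = (C + 1/(-10))/(j + √(3 - 2)) = (C - ⅒)/(j + √1) = (-⅒ + C)/(j + 1) = (-⅒ + C)/(1 + j))
J(w) = √(w + (-⅒ + w)/(1 + w)) (J(w) = √((-⅒ + w)/(1 + w) + w) = √(w + (-⅒ + w)/(1 + w)))
J(q(9, 5))/(-74507) = (√10*√((-1 + 10*(-9)² + 20*(-9))/(1 - 9))/10)/(-74507) = (√10*√((-1 + 10*81 - 180)/(-8))/10)*(-1/74507) = (√10*√(-(-1 + 810 - 180)/8)/10)*(-1/74507) = (√10*√(-⅛*629)/10)*(-1/74507) = (√10*√(-629/8)/10)*(-1/74507) = (√10*(I*√1258/4)/10)*(-1/74507) = (I*√3145/20)*(-1/74507) = -I*√3145/1490140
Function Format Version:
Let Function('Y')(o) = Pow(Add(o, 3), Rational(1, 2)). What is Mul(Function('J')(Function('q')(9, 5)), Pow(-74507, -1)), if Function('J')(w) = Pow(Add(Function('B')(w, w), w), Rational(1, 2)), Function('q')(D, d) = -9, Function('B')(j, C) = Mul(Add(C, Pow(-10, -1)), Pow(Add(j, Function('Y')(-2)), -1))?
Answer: Mul(Rational(-1, 1490140), I, Pow(3145, Rational(1, 2))) ≈ Mul(-3.7634e-5, I)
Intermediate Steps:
Function('Y')(o) = Pow(Add(3, o), Rational(1, 2))
Function('B')(j, C) = Mul(Pow(Add(1, j), -1), Add(Rational(-1, 10), C)) (Function('B')(j, C) = Mul(Add(C, Pow(-10, -1)), Pow(Add(j, Pow(Add(3, -2), Rational(1, 2))), -1)) = Mul(Add(C, Rational(-1, 10)), Pow(Add(j, Pow(1, Rational(1, 2))), -1)) = Mul(Add(Rational(-1, 10), C), Pow(Add(j, 1), -1)) = Mul(Add(Rational(-1, 10), C), Pow(Add(1, j), -1)) = Mul(Pow(Add(1, j), -1), Add(Rational(-1, 10), C)))
Function('J')(w) = Pow(Add(w, Mul(Pow(Add(1, w), -1), Add(Rational(-1, 10), w))), Rational(1, 2)) (Function('J')(w) = Pow(Add(Mul(Pow(Add(1, w), -1), Add(Rational(-1, 10), w)), w), Rational(1, 2)) = Pow(Add(w, Mul(Pow(Add(1, w), -1), Add(Rational(-1, 10), w))), Rational(1, 2)))
Mul(Function('J')(Function('q')(9, 5)), Pow(-74507, -1)) = Mul(Mul(Rational(1, 10), Pow(10, Rational(1, 2)), Pow(Mul(Pow(Add(1, -9), -1), Add(-1, Mul(10, Pow(-9, 2)), Mul(20, -9))), Rational(1, 2))), Pow(-74507, -1)) = Mul(Mul(Rational(1, 10), Pow(10, Rational(1, 2)), Pow(Mul(Pow(-8, -1), Add(-1, Mul(10, 81), -180)), Rational(1, 2))), Rational(-1, 74507)) = Mul(Mul(Rational(1, 10), Pow(10, Rational(1, 2)), Pow(Mul(Rational(-1, 8), Add(-1, 810, -180)), Rational(1, 2))), Rational(-1, 74507)) = Mul(Mul(Rational(1, 10), Pow(10, Rational(1, 2)), Pow(Mul(Rational(-1, 8), 629), Rational(1, 2))), Rational(-1, 74507)) = Mul(Mul(Rational(1, 10), Pow(10, Rational(1, 2)), Pow(Rational(-629, 8), Rational(1, 2))), Rational(-1, 74507)) = Mul(Mul(Rational(1, 10), Pow(10, Rational(1, 2)), Mul(Rational(1, 4), I, Pow(1258, Rational(1, 2)))), Rational(-1, 74507)) = Mul(Mul(Rational(1, 20), I, Pow(3145, Rational(1, 2))), Rational(-1, 74507)) = Mul(Rational(-1, 1490140), I, Pow(3145, Rational(1, 2)))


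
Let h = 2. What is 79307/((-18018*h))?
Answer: -79307/36036 ≈ -2.2008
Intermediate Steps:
79307/((-18018*h)) = 79307/((-18018*2)) = 79307/((-9009*4)) = 79307/(-36036) = 79307*(-1/36036) = -79307/36036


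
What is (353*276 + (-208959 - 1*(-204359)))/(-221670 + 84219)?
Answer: -92828/137451 ≈ -0.67535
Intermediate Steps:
(353*276 + (-208959 - 1*(-204359)))/(-221670 + 84219) = (97428 + (-208959 + 204359))/(-137451) = (97428 - 4600)*(-1/137451) = 92828*(-1/137451) = -92828/137451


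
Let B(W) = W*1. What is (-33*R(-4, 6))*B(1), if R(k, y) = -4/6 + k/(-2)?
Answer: -44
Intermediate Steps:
B(W) = W
R(k, y) = -⅔ - k/2 (R(k, y) = -4*⅙ + k*(-½) = -⅔ - k/2)
(-33*R(-4, 6))*B(1) = -33*(-⅔ - ½*(-4))*1 = -33*(-⅔ + 2)*1 = -33*4/3*1 = -44*1 = -44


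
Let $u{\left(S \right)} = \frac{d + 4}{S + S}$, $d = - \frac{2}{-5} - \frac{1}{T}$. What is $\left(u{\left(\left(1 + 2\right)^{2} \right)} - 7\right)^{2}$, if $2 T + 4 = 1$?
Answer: $\frac{822649}{18225} \approx 45.138$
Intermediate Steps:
$T = - \frac{3}{2}$ ($T = -2 + \frac{1}{2} \cdot 1 = -2 + \frac{1}{2} = - \frac{3}{2} \approx -1.5$)
$d = \frac{16}{15}$ ($d = - \frac{2}{-5} - \frac{1}{- \frac{3}{2}} = \left(-2\right) \left(- \frac{1}{5}\right) - - \frac{2}{3} = \frac{2}{5} + \frac{2}{3} = \frac{16}{15} \approx 1.0667$)
$u{\left(S \right)} = \frac{38}{15 S}$ ($u{\left(S \right)} = \frac{\frac{16}{15} + 4}{S + S} = \frac{1}{2 S} \frac{76}{15} = \frac{38}{15 S}$)
$\left(u{\left(\left(1 + 2\right)^{2} \right)} - 7\right)^{2} = \left(\frac{38}{15 \left(1 + 2\right)^{2}} - 7\right)^{2} = \left(\frac{38}{15 \cdot 3^{2}} - 7\right)^{2} = \left(\frac{38}{15 \cdot 9} - 7\right)^{2} = \left(\frac{38}{15} \cdot \frac{1}{9} - 7\right)^{2} = \left(\frac{38}{135} - 7\right)^{2} = \left(- \frac{907}{135}\right)^{2} = \frac{822649}{18225}$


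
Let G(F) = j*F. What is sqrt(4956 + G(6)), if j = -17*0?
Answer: 2*sqrt(1239) ≈ 70.399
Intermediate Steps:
j = 0
G(F) = 0 (G(F) = 0*F = 0)
sqrt(4956 + G(6)) = sqrt(4956 + 0) = sqrt(4956) = 2*sqrt(1239)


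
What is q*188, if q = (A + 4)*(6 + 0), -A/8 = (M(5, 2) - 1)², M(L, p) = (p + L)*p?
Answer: -1520544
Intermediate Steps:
M(L, p) = p*(L + p) (M(L, p) = (L + p)*p = p*(L + p))
A = -1352 (A = -8*(2*(5 + 2) - 1)² = -8*(2*7 - 1)² = -8*(14 - 1)² = -8*13² = -8*169 = -1352)
q = -8088 (q = (-1352 + 4)*(6 + 0) = -1348*6 = -8088)
q*188 = -8088*188 = -1520544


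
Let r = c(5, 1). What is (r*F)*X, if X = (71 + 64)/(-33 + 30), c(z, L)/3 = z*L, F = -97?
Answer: 65475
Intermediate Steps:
c(z, L) = 3*L*z (c(z, L) = 3*(z*L) = 3*(L*z) = 3*L*z)
r = 15 (r = 3*1*5 = 15)
X = -45 (X = 135/(-3) = 135*(-⅓) = -45)
(r*F)*X = (15*(-97))*(-45) = -1455*(-45) = 65475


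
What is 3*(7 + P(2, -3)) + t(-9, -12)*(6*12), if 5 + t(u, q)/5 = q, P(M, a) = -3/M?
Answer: -12207/2 ≈ -6103.5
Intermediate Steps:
t(u, q) = -25 + 5*q
3*(7 + P(2, -3)) + t(-9, -12)*(6*12) = 3*(7 - 3/2) + (-25 + 5*(-12))*(6*12) = 3*(7 - 3*½) + (-25 - 60)*72 = 3*(7 - 3/2) - 85*72 = 3*(11/2) - 6120 = 33/2 - 6120 = -12207/2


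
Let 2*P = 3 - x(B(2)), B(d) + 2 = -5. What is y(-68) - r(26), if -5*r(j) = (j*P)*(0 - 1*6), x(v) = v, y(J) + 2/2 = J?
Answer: -225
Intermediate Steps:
B(d) = -7 (B(d) = -2 - 5 = -7)
y(J) = -1 + J
P = 5 (P = (3 - 1*(-7))/2 = (3 + 7)/2 = (1/2)*10 = 5)
r(j) = 6*j (r(j) = -j*5*(0 - 1*6)/5 = -5*j*(0 - 6)/5 = -5*j*(-6)/5 = -(-6)*j = 6*j)
y(-68) - r(26) = (-1 - 68) - 6*26 = -69 - 1*156 = -69 - 156 = -225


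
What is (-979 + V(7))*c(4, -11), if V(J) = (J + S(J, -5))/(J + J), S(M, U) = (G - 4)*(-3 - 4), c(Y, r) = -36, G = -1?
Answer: 35136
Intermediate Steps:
S(M, U) = 35 (S(M, U) = (-1 - 4)*(-3 - 4) = -5*(-7) = 35)
V(J) = (35 + J)/(2*J) (V(J) = (J + 35)/(J + J) = (35 + J)/((2*J)) = (35 + J)*(1/(2*J)) = (35 + J)/(2*J))
(-979 + V(7))*c(4, -11) = (-979 + (½)*(35 + 7)/7)*(-36) = (-979 + (½)*(⅐)*42)*(-36) = (-979 + 3)*(-36) = -976*(-36) = 35136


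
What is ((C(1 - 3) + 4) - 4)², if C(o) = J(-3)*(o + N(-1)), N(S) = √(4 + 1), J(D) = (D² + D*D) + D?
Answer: 2025 - 900*√5 ≈ 12.539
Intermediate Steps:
J(D) = D + 2*D² (J(D) = (D² + D²) + D = 2*D² + D = D + 2*D²)
N(S) = √5
C(o) = 15*o + 15*√5 (C(o) = (-3*(1 + 2*(-3)))*(o + √5) = (-3*(1 - 6))*(o + √5) = (-3*(-5))*(o + √5) = 15*(o + √5) = 15*o + 15*√5)
((C(1 - 3) + 4) - 4)² = (((15*(1 - 3) + 15*√5) + 4) - 4)² = (((15*(-2) + 15*√5) + 4) - 4)² = (((-30 + 15*√5) + 4) - 4)² = ((-26 + 15*√5) - 4)² = (-30 + 15*√5)²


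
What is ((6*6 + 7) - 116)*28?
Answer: -2044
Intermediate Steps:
((6*6 + 7) - 116)*28 = ((36 + 7) - 116)*28 = (43 - 116)*28 = -73*28 = -2044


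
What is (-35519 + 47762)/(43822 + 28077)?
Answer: 12243/71899 ≈ 0.17028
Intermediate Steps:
(-35519 + 47762)/(43822 + 28077) = 12243/71899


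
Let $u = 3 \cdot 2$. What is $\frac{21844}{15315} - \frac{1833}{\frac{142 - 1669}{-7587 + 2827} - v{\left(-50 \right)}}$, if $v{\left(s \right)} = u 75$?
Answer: $\frac{60127030804}{10927114665} \approx 5.5026$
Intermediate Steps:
$u = 6$
$v{\left(s \right)} = 450$ ($v{\left(s \right)} = 6 \cdot 75 = 450$)
$\frac{21844}{15315} - \frac{1833}{\frac{142 - 1669}{-7587 + 2827} - v{\left(-50 \right)}} = \frac{21844}{15315} - \frac{1833}{\frac{142 - 1669}{-7587 + 2827} - 450} = 21844 \cdot \frac{1}{15315} - \frac{1833}{- \frac{1527}{-4760} - 450} = \frac{21844}{15315} - \frac{1833}{\left(-1527\right) \left(- \frac{1}{4760}\right) - 450} = \frac{21844}{15315} - \frac{1833}{\frac{1527}{4760} - 450} = \frac{21844}{15315} - \frac{1833}{- \frac{2140473}{4760}} = \frac{21844}{15315} - - \frac{2908360}{713491} = \frac{21844}{15315} + \frac{2908360}{713491} = \frac{60127030804}{10927114665}$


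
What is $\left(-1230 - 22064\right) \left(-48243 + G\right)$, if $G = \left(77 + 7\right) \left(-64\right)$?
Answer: $1249000986$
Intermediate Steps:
$G = -5376$ ($G = 84 \left(-64\right) = -5376$)
$\left(-1230 - 22064\right) \left(-48243 + G\right) = \left(-1230 - 22064\right) \left(-48243 - 5376\right) = \left(-23294\right) \left(-53619\right) = 1249000986$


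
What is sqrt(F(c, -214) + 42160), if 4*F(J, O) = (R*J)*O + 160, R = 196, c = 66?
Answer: 2*I*sqrt(162469) ≈ 806.15*I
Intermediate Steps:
F(J, O) = 40 + 49*J*O (F(J, O) = ((196*J)*O + 160)/4 = (196*J*O + 160)/4 = (160 + 196*J*O)/4 = 40 + 49*J*O)
sqrt(F(c, -214) + 42160) = sqrt((40 + 49*66*(-214)) + 42160) = sqrt((40 - 692076) + 42160) = sqrt(-692036 + 42160) = sqrt(-649876) = 2*I*sqrt(162469)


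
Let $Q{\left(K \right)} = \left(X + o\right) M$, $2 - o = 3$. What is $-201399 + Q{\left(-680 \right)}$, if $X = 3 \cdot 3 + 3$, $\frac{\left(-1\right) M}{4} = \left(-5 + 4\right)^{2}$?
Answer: $-201443$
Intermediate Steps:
$M = -4$ ($M = - 4 \left(-5 + 4\right)^{2} = - 4 \left(-1\right)^{2} = \left(-4\right) 1 = -4$)
$o = -1$ ($o = 2 - 3 = -1$)
$X = 12$ ($X = 9 + 3 = 12$)
$Q{\left(K \right)} = -44$ ($Q{\left(K \right)} = \left(12 - 1\right) \left(-4\right) = 11 \left(-4\right) = -44$)
$-201399 + Q{\left(-680 \right)} = -201399 - 44 = -201443$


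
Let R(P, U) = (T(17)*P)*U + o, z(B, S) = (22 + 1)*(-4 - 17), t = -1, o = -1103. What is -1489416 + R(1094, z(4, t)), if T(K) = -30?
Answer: 14361541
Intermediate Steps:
z(B, S) = -483 (z(B, S) = 23*(-21) = -483)
R(P, U) = -1103 - 30*P*U (R(P, U) = (-30*P)*U - 1103 = -30*P*U - 1103 = -1103 - 30*P*U)
-1489416 + R(1094, z(4, t)) = -1489416 + (-1103 - 30*1094*(-483)) = -1489416 + (-1103 + 15852060) = -1489416 + 15850957 = 14361541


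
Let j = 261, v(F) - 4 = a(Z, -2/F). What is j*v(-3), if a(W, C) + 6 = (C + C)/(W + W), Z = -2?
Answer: -609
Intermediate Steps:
a(W, C) = -6 + C/W (a(W, C) = -6 + (C + C)/(W + W) = -6 + (2*C)/((2*W)) = -6 + (2*C)*(1/(2*W)) = -6 + C/W)
v(F) = -2 + 1/F (v(F) = 4 + (-6 - 2/F/(-2)) = 4 + (-6 - 2/F*(-½)) = 4 + (-6 + 1/F) = -2 + 1/F)
j*v(-3) = 261*(-2 + 1/(-3)) = 261*(-2 - ⅓) = 261*(-7/3) = -609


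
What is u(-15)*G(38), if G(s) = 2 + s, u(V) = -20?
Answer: -800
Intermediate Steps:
u(-15)*G(38) = -20*(2 + 38) = -20*40 = -800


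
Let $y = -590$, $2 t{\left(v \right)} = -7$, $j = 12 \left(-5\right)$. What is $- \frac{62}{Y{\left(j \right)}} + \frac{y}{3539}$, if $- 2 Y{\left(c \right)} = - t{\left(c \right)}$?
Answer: $\frac{873542}{24773} \approx 35.262$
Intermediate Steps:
$j = -60$
$t{\left(v \right)} = - \frac{7}{2}$ ($t{\left(v \right)} = \frac{1}{2} \left(-7\right) = - \frac{7}{2}$)
$Y{\left(c \right)} = - \frac{7}{4}$ ($Y{\left(c \right)} = - \frac{\left(-1\right) \left(- \frac{7}{2}\right)}{2} = \left(- \frac{1}{2}\right) \frac{7}{2} = - \frac{7}{4}$)
$- \frac{62}{Y{\left(j \right)}} + \frac{y}{3539} = - \frac{62}{- \frac{7}{4}} - \frac{590}{3539} = \left(-62\right) \left(- \frac{4}{7}\right) - \frac{590}{3539} = \frac{248}{7} - \frac{590}{3539} = \frac{873542}{24773}$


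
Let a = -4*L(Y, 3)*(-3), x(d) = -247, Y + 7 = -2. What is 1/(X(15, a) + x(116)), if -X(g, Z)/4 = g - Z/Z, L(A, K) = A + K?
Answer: -1/303 ≈ -0.0033003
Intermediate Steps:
Y = -9 (Y = -7 - 2 = -9)
a = -72 (a = -4*(-9 + 3)*(-3) = -4*(-6)*(-3) = 24*(-3) = -72)
X(g, Z) = 4 - 4*g (X(g, Z) = -4*(g - Z/Z) = -4*(g - 1*1) = -4*(g - 1) = -4*(-1 + g) = 4 - 4*g)
1/(X(15, a) + x(116)) = 1/((4 - 4*15) - 247) = 1/((4 - 60) - 247) = 1/(-56 - 247) = 1/(-303) = -1/303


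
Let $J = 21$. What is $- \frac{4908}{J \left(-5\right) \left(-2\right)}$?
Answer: $- \frac{818}{35} \approx -23.371$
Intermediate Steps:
$- \frac{4908}{J \left(-5\right) \left(-2\right)} = - \frac{4908}{21 \left(-5\right) \left(-2\right)} = - \frac{4908}{\left(-105\right) \left(-2\right)} = - \frac{4908}{210} = \left(-4908\right) \frac{1}{210} = - \frac{818}{35}$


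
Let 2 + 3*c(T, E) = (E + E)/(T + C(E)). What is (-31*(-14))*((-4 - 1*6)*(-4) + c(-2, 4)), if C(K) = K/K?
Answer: 47740/3 ≈ 15913.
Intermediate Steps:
C(K) = 1
c(T, E) = -⅔ + 2*E/(3*(1 + T)) (c(T, E) = -⅔ + ((E + E)/(T + 1))/3 = -⅔ + ((2*E)/(1 + T))/3 = -⅔ + (2*E/(1 + T))/3 = -⅔ + 2*E/(3*(1 + T)))
(-31*(-14))*((-4 - 1*6)*(-4) + c(-2, 4)) = (-31*(-14))*((-4 - 1*6)*(-4) + 2*(-1 + 4 - 1*(-2))/(3*(1 - 2))) = 434*((-4 - 6)*(-4) + (⅔)*(-1 + 4 + 2)/(-1)) = 434*(-10*(-4) + (⅔)*(-1)*5) = 434*(40 - 10/3) = 434*(110/3) = 47740/3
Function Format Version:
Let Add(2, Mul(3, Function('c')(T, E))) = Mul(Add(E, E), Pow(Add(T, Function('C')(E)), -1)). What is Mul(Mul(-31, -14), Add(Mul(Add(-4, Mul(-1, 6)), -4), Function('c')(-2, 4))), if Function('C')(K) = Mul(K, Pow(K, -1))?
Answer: Rational(47740, 3) ≈ 15913.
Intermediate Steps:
Function('C')(K) = 1
Function('c')(T, E) = Add(Rational(-2, 3), Mul(Rational(2, 3), E, Pow(Add(1, T), -1))) (Function('c')(T, E) = Add(Rational(-2, 3), Mul(Rational(1, 3), Mul(Add(E, E), Pow(Add(T, 1), -1)))) = Add(Rational(-2, 3), Mul(Rational(1, 3), Mul(Mul(2, E), Pow(Add(1, T), -1)))) = Add(Rational(-2, 3), Mul(Rational(1, 3), Mul(2, E, Pow(Add(1, T), -1)))) = Add(Rational(-2, 3), Mul(Rational(2, 3), E, Pow(Add(1, T), -1))))
Mul(Mul(-31, -14), Add(Mul(Add(-4, Mul(-1, 6)), -4), Function('c')(-2, 4))) = Mul(Mul(-31, -14), Add(Mul(Add(-4, Mul(-1, 6)), -4), Mul(Rational(2, 3), Pow(Add(1, -2), -1), Add(-1, 4, Mul(-1, -2))))) = Mul(434, Add(Mul(Add(-4, -6), -4), Mul(Rational(2, 3), Pow(-1, -1), Add(-1, 4, 2)))) = Mul(434, Add(Mul(-10, -4), Mul(Rational(2, 3), -1, 5))) = Mul(434, Add(40, Rational(-10, 3))) = Mul(434, Rational(110, 3)) = Rational(47740, 3)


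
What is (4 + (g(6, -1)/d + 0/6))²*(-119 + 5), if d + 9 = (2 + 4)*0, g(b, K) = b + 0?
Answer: -3800/3 ≈ -1266.7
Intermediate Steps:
g(b, K) = b
d = -9 (d = -9 + (2 + 4)*0 = -9 + 6*0 = -9 + 0 = -9)
(4 + (g(6, -1)/d + 0/6))²*(-119 + 5) = (4 + (6/(-9) + 0/6))²*(-119 + 5) = (4 + (6*(-⅑) + 0*(⅙)))²*(-114) = (4 + (-⅔ + 0))²*(-114) = (4 - ⅔)²*(-114) = (10/3)²*(-114) = (100/9)*(-114) = -3800/3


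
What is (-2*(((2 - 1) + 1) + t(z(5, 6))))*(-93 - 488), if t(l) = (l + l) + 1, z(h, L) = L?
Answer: 17430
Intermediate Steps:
t(l) = 1 + 2*l (t(l) = 2*l + 1 = 1 + 2*l)
(-2*(((2 - 1) + 1) + t(z(5, 6))))*(-93 - 488) = (-2*(((2 - 1) + 1) + (1 + 2*6)))*(-93 - 488) = -2*((1 + 1) + (1 + 12))*(-581) = -2*(2 + 13)*(-581) = -2*15*(-581) = -30*(-581) = 17430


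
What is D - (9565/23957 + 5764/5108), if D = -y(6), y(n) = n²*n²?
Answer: -39695379886/30593089 ≈ -1297.5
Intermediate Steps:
y(n) = n⁴
D = -1296 (D = -1*6⁴ = -1*1296 = -1296)
D - (9565/23957 + 5764/5108) = -1296 - (9565/23957 + 5764/5108) = -1296 - (9565*(1/23957) + 5764*(1/5108)) = -1296 - (9565/23957 + 1441/1277) = -1296 - 1*46736542/30593089 = -1296 - 46736542/30593089 = -39695379886/30593089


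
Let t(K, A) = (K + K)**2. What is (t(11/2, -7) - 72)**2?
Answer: 2401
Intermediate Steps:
t(K, A) = 4*K**2 (t(K, A) = (2*K)**2 = 4*K**2)
(t(11/2, -7) - 72)**2 = (4*(11/2)**2 - 72)**2 = (4*(121/4) - 72)**2 = (121 - 72)**2 = 49**2 = 2401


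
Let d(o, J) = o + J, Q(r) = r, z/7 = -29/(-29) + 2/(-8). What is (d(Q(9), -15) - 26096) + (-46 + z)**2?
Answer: -391063/16 ≈ -24441.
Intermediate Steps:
z = 21/4 (z = 7*(-29/(-29) + 2/(-8)) = 7*(-29*(-1/29) + 2*(-1/8)) = 7*(1 - 1/4) = 7*(3/4) = 21/4 ≈ 5.2500)
d(o, J) = J + o
(d(Q(9), -15) - 26096) + (-46 + z)**2 = ((-15 + 9) - 26096) + (-46 + 21/4)**2 = (-6 - 26096) + (-163/4)**2 = -26102 + 26569/16 = -391063/16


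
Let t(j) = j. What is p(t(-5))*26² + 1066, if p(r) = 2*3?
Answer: 5122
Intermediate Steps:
p(r) = 6
p(t(-5))*26² + 1066 = 6*26² + 1066 = 6*676 + 1066 = 4056 + 1066 = 5122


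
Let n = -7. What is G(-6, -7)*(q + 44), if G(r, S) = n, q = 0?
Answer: -308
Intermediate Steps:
G(r, S) = -7
G(-6, -7)*(q + 44) = -7*(0 + 44) = -7*44 = -308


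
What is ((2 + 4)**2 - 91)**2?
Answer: 3025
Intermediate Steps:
((2 + 4)**2 - 91)**2 = (6**2 - 91)**2 = (36 - 91)**2 = (-55)**2 = 3025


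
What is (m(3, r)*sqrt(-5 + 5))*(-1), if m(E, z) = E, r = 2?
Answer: 0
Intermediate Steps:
(m(3, r)*sqrt(-5 + 5))*(-1) = (3*sqrt(-5 + 5))*(-1) = (3*sqrt(0))*(-1) = (3*0)*(-1) = 0*(-1) = 0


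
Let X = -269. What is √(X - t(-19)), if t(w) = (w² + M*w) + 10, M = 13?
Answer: I*√393 ≈ 19.824*I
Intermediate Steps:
t(w) = 10 + w² + 13*w (t(w) = (w² + 13*w) + 10 = 10 + w² + 13*w)
√(X - t(-19)) = √(-269 - (10 + (-19)² + 13*(-19))) = √(-269 - (10 + 361 - 247)) = √(-269 - 1*124) = √(-269 - 124) = √(-393) = I*√393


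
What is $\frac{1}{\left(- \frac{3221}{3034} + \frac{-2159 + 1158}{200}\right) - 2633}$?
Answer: $- \frac{303400}{800692817} \approx -0.00037892$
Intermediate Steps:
$\frac{1}{\left(- \frac{3221}{3034} + \frac{-2159 + 1158}{200}\right) - 2633} = \frac{1}{\left(\left(-3221\right) \frac{1}{3034} - \frac{1001}{200}\right) - 2633} = \frac{1}{\left(- \frac{3221}{3034} - \frac{1001}{200}\right) - 2633} = \frac{1}{- \frac{1840617}{303400} - 2633} = \frac{1}{- \frac{800692817}{303400}} = - \frac{303400}{800692817}$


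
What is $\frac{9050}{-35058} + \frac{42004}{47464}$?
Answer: $\frac{130378379}{207999114} \approx 0.62682$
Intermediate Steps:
$\frac{9050}{-35058} + \frac{42004}{47464} = 9050 \left(- \frac{1}{35058}\right) + 42004 \cdot \frac{1}{47464} = - \frac{4525}{17529} + \frac{10501}{11866} = \frac{130378379}{207999114}$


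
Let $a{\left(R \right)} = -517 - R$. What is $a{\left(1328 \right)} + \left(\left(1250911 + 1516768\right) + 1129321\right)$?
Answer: $3895155$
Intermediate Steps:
$a{\left(1328 \right)} + \left(\left(1250911 + 1516768\right) + 1129321\right) = \left(-517 - 1328\right) + \left(\left(1250911 + 1516768\right) + 1129321\right) = \left(-517 - 1328\right) + \left(2767679 + 1129321\right) = -1845 + 3897000 = 3895155$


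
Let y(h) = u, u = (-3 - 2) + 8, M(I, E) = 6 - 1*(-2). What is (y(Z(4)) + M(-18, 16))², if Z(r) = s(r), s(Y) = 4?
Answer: 121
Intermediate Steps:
M(I, E) = 8 (M(I, E) = 6 + 2 = 8)
u = 3 (u = -5 + 8 = 3)
Z(r) = 4
y(h) = 3
(y(Z(4)) + M(-18, 16))² = (3 + 8)² = 11² = 121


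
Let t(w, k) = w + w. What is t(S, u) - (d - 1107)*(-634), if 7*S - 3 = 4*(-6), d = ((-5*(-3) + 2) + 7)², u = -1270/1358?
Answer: -336660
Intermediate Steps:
u = -635/679 (u = -1270*1/1358 = -635/679 ≈ -0.93520)
d = 576 (d = ((15 + 2) + 7)² = (17 + 7)² = 24² = 576)
S = -3 (S = 3/7 + (4*(-6))/7 = 3/7 + (⅐)*(-24) = 3/7 - 24/7 = -3)
t(w, k) = 2*w
t(S, u) - (d - 1107)*(-634) = 2*(-3) - (576 - 1107)*(-634) = -6 - (-531)*(-634) = -6 - 1*336654 = -6 - 336654 = -336660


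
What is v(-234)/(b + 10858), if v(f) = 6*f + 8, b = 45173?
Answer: -1396/56031 ≈ -0.024915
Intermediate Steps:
v(f) = 8 + 6*f
v(-234)/(b + 10858) = (8 + 6*(-234))/(45173 + 10858) = (8 - 1404)/56031 = -1396*1/56031 = -1396/56031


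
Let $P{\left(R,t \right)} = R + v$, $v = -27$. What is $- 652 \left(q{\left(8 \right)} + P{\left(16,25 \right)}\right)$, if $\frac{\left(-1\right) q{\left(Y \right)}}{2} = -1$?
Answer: $5868$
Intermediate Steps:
$q{\left(Y \right)} = 2$ ($q{\left(Y \right)} = \left(-2\right) \left(-1\right) = 2$)
$P{\left(R,t \right)} = -27 + R$ ($P{\left(R,t \right)} = R - 27 = -27 + R$)
$- 652 \left(q{\left(8 \right)} + P{\left(16,25 \right)}\right) = - 652 \left(2 + \left(-27 + 16\right)\right) = - 652 \left(2 - 11\right) = \left(-652\right) \left(-9\right) = 5868$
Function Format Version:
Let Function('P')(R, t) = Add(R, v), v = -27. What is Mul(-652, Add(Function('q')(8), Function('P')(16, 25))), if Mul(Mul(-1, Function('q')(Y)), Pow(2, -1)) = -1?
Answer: 5868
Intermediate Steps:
Function('q')(Y) = 2 (Function('q')(Y) = Mul(-2, -1) = 2)
Function('P')(R, t) = Add(-27, R) (Function('P')(R, t) = Add(R, -27) = Add(-27, R))
Mul(-652, Add(Function('q')(8), Function('P')(16, 25))) = Mul(-652, Add(2, Add(-27, 16))) = Mul(-652, Add(2, -11)) = Mul(-652, -9) = 5868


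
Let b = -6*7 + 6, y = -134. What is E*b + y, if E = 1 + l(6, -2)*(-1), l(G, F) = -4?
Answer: -314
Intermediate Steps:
b = -36 (b = -42 + 6 = -36)
E = 5 (E = 1 - 4*(-1) = 1 + 4 = 5)
E*b + y = 5*(-36) - 134 = -180 - 134 = -314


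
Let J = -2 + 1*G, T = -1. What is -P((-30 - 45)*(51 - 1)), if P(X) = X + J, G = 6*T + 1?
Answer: 3757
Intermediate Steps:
G = -5 (G = 6*(-1) + 1 = -6 + 1 = -5)
J = -7 (J = -2 + 1*(-5) = -2 - 5 = -7)
P(X) = -7 + X (P(X) = X - 7 = -7 + X)
-P((-30 - 45)*(51 - 1)) = -(-7 + (-30 - 45)*(51 - 1)) = -(-7 - 75*50) = -(-7 - 3750) = -1*(-3757) = 3757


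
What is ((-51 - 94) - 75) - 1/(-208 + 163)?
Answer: -9899/45 ≈ -219.98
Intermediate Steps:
((-51 - 94) - 75) - 1/(-208 + 163) = (-145 - 75) - 1/(-45) = -220 - 1*(-1/45) = -220 + 1/45 = -9899/45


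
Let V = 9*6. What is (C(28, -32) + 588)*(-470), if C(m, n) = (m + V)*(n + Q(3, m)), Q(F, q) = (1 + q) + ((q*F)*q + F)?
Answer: -90922440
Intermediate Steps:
Q(F, q) = 1 + F + q + F*q² (Q(F, q) = (1 + q) + ((F*q)*q + F) = (1 + q) + (F*q² + F) = (1 + q) + (F + F*q²) = 1 + F + q + F*q²)
V = 54
C(m, n) = (54 + m)*(4 + m + n + 3*m²) (C(m, n) = (m + 54)*(n + (1 + 3 + m + 3*m²)) = (54 + m)*(n + (4 + m + 3*m²)) = (54 + m)*(4 + m + n + 3*m²))
(C(28, -32) + 588)*(-470) = ((216 + 3*28³ + 54*(-32) + 58*28 + 163*28² + 28*(-32)) + 588)*(-470) = ((216 + 3*21952 - 1728 + 1624 + 163*784 - 896) + 588)*(-470) = ((216 + 65856 - 1728 + 1624 + 127792 - 896) + 588)*(-470) = (192864 + 588)*(-470) = 193452*(-470) = -90922440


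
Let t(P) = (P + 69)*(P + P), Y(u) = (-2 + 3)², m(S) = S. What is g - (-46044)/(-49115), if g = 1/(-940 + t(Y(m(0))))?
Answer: -7376863/7858400 ≈ -0.93872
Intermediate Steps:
Y(u) = 1 (Y(u) = 1² = 1)
t(P) = 2*P*(69 + P) (t(P) = (69 + P)*(2*P) = 2*P*(69 + P))
g = -1/800 (g = 1/(-940 + 2*1*(69 + 1)) = 1/(-940 + 2*1*70) = 1/(-940 + 140) = 1/(-800) = -1/800 ≈ -0.0012500)
g - (-46044)/(-49115) = -1/800 - (-46044)/(-49115) = -1/800 - (-46044)*(-1)/49115 = -1/800 - 1*46044/49115 = -1/800 - 46044/49115 = -7376863/7858400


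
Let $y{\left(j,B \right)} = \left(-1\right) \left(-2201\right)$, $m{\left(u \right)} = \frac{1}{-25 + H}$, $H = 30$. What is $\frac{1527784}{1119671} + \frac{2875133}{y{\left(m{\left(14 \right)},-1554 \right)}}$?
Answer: $\frac{3222565693827}{2464395871} \approx 1307.6$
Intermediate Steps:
$m{\left(u \right)} = \frac{1}{5}$ ($m{\left(u \right)} = \frac{1}{-25 + 30} = \frac{1}{5}$)
$y{\left(j,B \right)} = 2201$
$\frac{1527784}{1119671} + \frac{2875133}{y{\left(m{\left(14 \right)},-1554 \right)}} = \frac{1527784}{1119671} + \frac{2875133}{2201} = \frac{3222565693827}{2464395871}$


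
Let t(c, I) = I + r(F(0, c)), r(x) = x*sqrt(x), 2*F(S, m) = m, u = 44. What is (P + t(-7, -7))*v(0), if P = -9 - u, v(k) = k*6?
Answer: 0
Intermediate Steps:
F(S, m) = m/2
r(x) = x**(3/2)
t(c, I) = I + sqrt(2)*c**(3/2)/4 (t(c, I) = I + (c/2)**(3/2) = I + sqrt(2)*c**(3/2)/4)
v(k) = 6*k
P = -53 (P = -9 - 1*44 = -9 - 44 = -53)
(P + t(-7, -7))*v(0) = (-53 + (-7 + sqrt(2)*(-7)**(3/2)/4))*(6*0) = (-53 + (-7 + sqrt(2)*(-7*I*sqrt(7))/4))*0 = (-53 + (-7 - 7*I*sqrt(14)/4))*0 = (-60 - 7*I*sqrt(14)/4)*0 = 0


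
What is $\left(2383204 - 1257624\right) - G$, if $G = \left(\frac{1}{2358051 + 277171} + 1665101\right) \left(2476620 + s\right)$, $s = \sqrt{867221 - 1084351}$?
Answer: $- \frac{5433592324097185750}{1317611} - \frac{4387910787423 i \sqrt{217130}}{2635222} \approx -4.1238 \cdot 10^{12} - 7.7589 \cdot 10^{8} i$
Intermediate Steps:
$s = i \sqrt{217130}$ ($s = \sqrt{-217130} = i \sqrt{217130} \approx 465.97 i$)
$G = \frac{5433593807173775130}{1317611} + \frac{4387910787423 i \sqrt{217130}}{2635222}$ ($G = \left(\frac{1}{2358051 + 277171} + 1665101\right) \left(2476620 + i \sqrt{217130}\right) = \left(\frac{1}{2635222} + 1665101\right) \left(2476620 + i \sqrt{217130}\right) = \frac{4387910787423 \left(2476620 + i \sqrt{217130}\right)}{2635222} = \frac{5433593807173775130}{1317611} + \frac{4387910787423 i \sqrt{217130}}{2635222} \approx 4.1238 \cdot 10^{12} + 7.7589 \cdot 10^{8} i$)
$\left(2383204 - 1257624\right) - G = \left(2383204 - 1257624\right) - \left(\frac{5433593807173775130}{1317611} + \frac{4387910787423 i \sqrt{217130}}{2635222}\right) = 1125580 - \left(\frac{5433593807173775130}{1317611} + \frac{4387910787423 i \sqrt{217130}}{2635222}\right) = - \frac{5433592324097185750}{1317611} - \frac{4387910787423 i \sqrt{217130}}{2635222}$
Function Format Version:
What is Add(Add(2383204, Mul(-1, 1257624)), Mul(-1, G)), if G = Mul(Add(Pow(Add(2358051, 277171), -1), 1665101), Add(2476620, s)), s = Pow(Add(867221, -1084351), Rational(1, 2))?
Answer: Add(Rational(-5433592324097185750, 1317611), Mul(Rational(-4387910787423, 2635222), I, Pow(217130, Rational(1, 2)))) ≈ Add(-4.1238e+12, Mul(-7.7589e+8, I))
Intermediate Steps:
s = Mul(I, Pow(217130, Rational(1, 2))) (s = Pow(-217130, Rational(1, 2)) = Mul(I, Pow(217130, Rational(1, 2))) ≈ Mul(465.97, I))
G = Add(Rational(5433593807173775130, 1317611), Mul(Rational(4387910787423, 2635222), I, Pow(217130, Rational(1, 2)))) (G = Mul(Add(Pow(Add(2358051, 277171), -1), 1665101), Add(2476620, Mul(I, Pow(217130, Rational(1, 2))))) = Mul(Add(Pow(2635222, -1), 1665101), Add(2476620, Mul(I, Pow(217130, Rational(1, 2))))) = Mul(Add(Rational(1, 2635222), 1665101), Add(2476620, Mul(I, Pow(217130, Rational(1, 2))))) = Mul(Rational(4387910787423, 2635222), Add(2476620, Mul(I, Pow(217130, Rational(1, 2))))) = Add(Rational(5433593807173775130, 1317611), Mul(Rational(4387910787423, 2635222), I, Pow(217130, Rational(1, 2)))) ≈ Add(4.1238e+12, Mul(7.7589e+8, I)))
Add(Add(2383204, Mul(-1, 1257624)), Mul(-1, G)) = Add(Add(2383204, Mul(-1, 1257624)), Mul(-1, Add(Rational(5433593807173775130, 1317611), Mul(Rational(4387910787423, 2635222), I, Pow(217130, Rational(1, 2)))))) = Add(Add(2383204, -1257624), Add(Rational(-5433593807173775130, 1317611), Mul(Rational(-4387910787423, 2635222), I, Pow(217130, Rational(1, 2))))) = Add(1125580, Add(Rational(-5433593807173775130, 1317611), Mul(Rational(-4387910787423, 2635222), I, Pow(217130, Rational(1, 2))))) = Add(Rational(-5433592324097185750, 1317611), Mul(Rational(-4387910787423, 2635222), I, Pow(217130, Rational(1, 2))))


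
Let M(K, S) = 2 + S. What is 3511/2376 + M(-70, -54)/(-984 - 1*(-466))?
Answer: 971125/615384 ≈ 1.5781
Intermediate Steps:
3511/2376 + M(-70, -54)/(-984 - 1*(-466)) = 3511/2376 + (2 - 54)/(-984 - 1*(-466)) = 3511*(1/2376) - 52/(-984 + 466) = 3511/2376 - 52/(-518) = 3511/2376 - 52*(-1/518) = 3511/2376 + 26/259 = 971125/615384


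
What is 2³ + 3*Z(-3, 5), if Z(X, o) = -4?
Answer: -4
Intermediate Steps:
2³ + 3*Z(-3, 5) = 2³ + 3*(-4) = 8 - 12 = -4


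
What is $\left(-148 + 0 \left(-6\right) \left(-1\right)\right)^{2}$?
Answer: $21904$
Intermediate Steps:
$\left(-148 + 0 \left(-6\right) \left(-1\right)\right)^{2} = \left(-148 + 0 \left(-1\right)\right)^{2} = \left(-148 + 0\right)^{2} = \left(-148\right)^{2} = 21904$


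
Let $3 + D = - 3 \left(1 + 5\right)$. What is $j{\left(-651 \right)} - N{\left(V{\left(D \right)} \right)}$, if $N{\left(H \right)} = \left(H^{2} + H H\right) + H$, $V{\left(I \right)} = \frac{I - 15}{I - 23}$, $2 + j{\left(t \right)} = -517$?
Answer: $- \frac{63060}{121} \approx -521.16$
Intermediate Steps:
$j{\left(t \right)} = -519$ ($j{\left(t \right)} = -2 - 517 = -519$)
$D = -21$ ($D = -3 - 3 \left(1 + 5\right) = -3 - 18 = -21$)
$V{\left(I \right)} = \frac{-15 + I}{-23 + I}$
$N{\left(H \right)} = H + 2 H^{2}$ ($N{\left(H \right)} = \left(H^{2} + H^{2}\right) + H = 2 H^{2} + H = H + 2 H^{2}$)
$j{\left(-651 \right)} - N{\left(V{\left(D \right)} \right)} = -519 - \frac{-15 - 21}{-23 - 21} \left(1 + 2 \frac{-15 - 21}{-23 - 21}\right) = -519 - \frac{1}{-44} \left(-36\right) \left(1 + 2 \frac{1}{-44} \left(-36\right)\right) = -519 - \left(- \frac{1}{44}\right) \left(-36\right) \left(1 + 2 \left(\left(- \frac{1}{44}\right) \left(-36\right)\right)\right) = -519 - \frac{9 \left(1 + 2 \cdot \frac{9}{11}\right)}{11} = -519 - \frac{9 \left(1 + \frac{18}{11}\right)}{11} = -519 - \frac{9}{11} \cdot \frac{29}{11} = -519 - \frac{261}{121} = - \frac{63060}{121}$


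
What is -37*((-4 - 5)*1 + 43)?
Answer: -1258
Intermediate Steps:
-37*((-4 - 5)*1 + 43) = -37*(-9*1 + 43) = -37*(-9 + 43) = -37*34 = -1258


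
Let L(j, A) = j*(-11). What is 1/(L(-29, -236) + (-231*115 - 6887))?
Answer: -1/33133 ≈ -3.0181e-5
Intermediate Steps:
L(j, A) = -11*j
1/(L(-29, -236) + (-231*115 - 6887)) = 1/(-11*(-29) + (-231*115 - 6887)) = 1/(319 + (-26565 - 6887)) = 1/(319 - 33452) = 1/(-33133) = -1/33133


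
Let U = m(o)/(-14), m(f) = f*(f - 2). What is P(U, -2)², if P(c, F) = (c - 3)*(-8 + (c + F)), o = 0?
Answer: 900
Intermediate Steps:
m(f) = f*(-2 + f)
U = 0 (U = (0*(-2 + 0))/(-14) = (0*(-2))*(-1/14) = 0*(-1/14) = 0)
P(c, F) = (-3 + c)*(-8 + F + c) (P(c, F) = (-3 + c)*(-8 + (F + c)) = (-3 + c)*(-8 + F + c))
P(U, -2)² = (24 + 0² - 11*0 - 3*(-2) - 2*0)² = (24 + 0 + 0 + 6 + 0)² = 30² = 900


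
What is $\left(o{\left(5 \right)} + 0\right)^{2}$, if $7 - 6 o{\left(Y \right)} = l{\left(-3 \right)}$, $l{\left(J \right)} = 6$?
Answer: $\frac{1}{36} \approx 0.027778$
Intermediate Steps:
$o{\left(Y \right)} = \frac{1}{6}$ ($o{\left(Y \right)} = \frac{7}{6} - 1 = \frac{1}{6}$)
$\left(o{\left(5 \right)} + 0\right)^{2} = \left(\frac{1}{6} + 0\right)^{2} = \left(\frac{1}{6}\right)^{2} = \frac{1}{36}$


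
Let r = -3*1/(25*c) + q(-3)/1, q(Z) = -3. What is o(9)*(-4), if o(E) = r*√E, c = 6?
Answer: 906/25 ≈ 36.240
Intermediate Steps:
r = -151/50 (r = -3/(-5*(-5)*6) - 3/1 = -3/(25*6) - 3*1 = -3/150 - 3 = -3*1/150 - 3 = -1/50 - 3 = -151/50 ≈ -3.0200)
o(E) = -151*√E/50
o(9)*(-4) = -151*√9/50*(-4) = -151/50*3*(-4) = -453/50*(-4) = 906/25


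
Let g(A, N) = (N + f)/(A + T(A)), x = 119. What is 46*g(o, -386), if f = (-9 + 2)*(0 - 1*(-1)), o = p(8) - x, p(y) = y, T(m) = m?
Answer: 3013/37 ≈ 81.432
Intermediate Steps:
o = -111 (o = 8 - 1*119 = 8 - 119 = -111)
f = -7 (f = -7*(0 + 1) = -7*1 = -7)
g(A, N) = (-7 + N)/(2*A) (g(A, N) = (N - 7)/(A + A) = (-7 + N)/((2*A)) = (-7 + N)*(1/(2*A)) = (-7 + N)/(2*A))
46*g(o, -386) = 46*((½)*(-7 - 386)/(-111)) = 46*((½)*(-1/111)*(-393)) = 46*(131/74) = 3013/37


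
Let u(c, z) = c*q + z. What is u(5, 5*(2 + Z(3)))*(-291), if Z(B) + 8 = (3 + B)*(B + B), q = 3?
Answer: -48015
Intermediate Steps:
Z(B) = -8 + 2*B*(3 + B) (Z(B) = -8 + (3 + B)*(B + B) = -8 + (3 + B)*(2*B) = -8 + 2*B*(3 + B))
u(c, z) = z + 3*c (u(c, z) = c*3 + z = 3*c + z = z + 3*c)
u(5, 5*(2 + Z(3)))*(-291) = (5*(2 + (-8 + 2*3² + 6*3)) + 3*5)*(-291) = (5*(2 + (-8 + 2*9 + 18)) + 15)*(-291) = (5*(2 + (-8 + 18 + 18)) + 15)*(-291) = (5*(2 + 28) + 15)*(-291) = (5*30 + 15)*(-291) = (150 + 15)*(-291) = 165*(-291) = -48015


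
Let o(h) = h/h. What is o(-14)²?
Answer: 1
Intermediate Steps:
o(h) = 1
o(-14)² = 1² = 1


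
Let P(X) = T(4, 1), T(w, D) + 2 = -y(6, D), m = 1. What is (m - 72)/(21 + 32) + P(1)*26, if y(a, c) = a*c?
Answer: -11095/53 ≈ -209.34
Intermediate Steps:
T(w, D) = -2 - 6*D
P(X) = -8 (P(X) = -2 - 6*1 = -2 - 6 = -8)
(m - 72)/(21 + 32) + P(1)*26 = (1 - 72)/(21 + 32) - 8*26 = -71/53 - 208 = -11095/53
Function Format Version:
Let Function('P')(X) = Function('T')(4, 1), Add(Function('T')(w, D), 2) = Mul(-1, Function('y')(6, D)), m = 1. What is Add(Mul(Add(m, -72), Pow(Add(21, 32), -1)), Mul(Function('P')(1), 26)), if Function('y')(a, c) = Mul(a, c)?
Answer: Rational(-11095, 53) ≈ -209.34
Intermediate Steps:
Function('T')(w, D) = Add(-2, Mul(-6, D)) (Function('T')(w, D) = Add(-2, Mul(-1, Mul(6, D))) = Add(-2, Mul(-6, D)))
Function('P')(X) = -8 (Function('P')(X) = Add(-2, Mul(-6, 1)) = Add(-2, -6) = -8)
Add(Mul(Add(m, -72), Pow(Add(21, 32), -1)), Mul(Function('P')(1), 26)) = Add(Mul(Add(1, -72), Pow(Add(21, 32), -1)), Mul(-8, 26)) = Add(Mul(-71, Pow(53, -1)), -208) = Add(Mul(-71, Rational(1, 53)), -208) = Add(Rational(-71, 53), -208) = Rational(-11095, 53)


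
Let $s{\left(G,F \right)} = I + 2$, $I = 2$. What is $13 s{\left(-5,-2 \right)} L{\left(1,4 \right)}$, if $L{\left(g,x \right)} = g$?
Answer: $52$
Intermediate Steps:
$s{\left(G,F \right)} = 4$ ($s{\left(G,F \right)} = 2 + 2 = 4$)
$13 s{\left(-5,-2 \right)} L{\left(1,4 \right)} = 13 \cdot 4 \cdot 1 = 52 \cdot 1 = 52$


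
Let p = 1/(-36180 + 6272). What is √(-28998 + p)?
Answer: I*√6484594127245/14954 ≈ 170.29*I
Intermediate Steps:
p = -1/29908 (p = 1/(-29908) = -1/29908 ≈ -3.3436e-5)
√(-28998 + p) = √(-28998 - 1/29908) = √(-867272185/29908) = I*√6484594127245/14954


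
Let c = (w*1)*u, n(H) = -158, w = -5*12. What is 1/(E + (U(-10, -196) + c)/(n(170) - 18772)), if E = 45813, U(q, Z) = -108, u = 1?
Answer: 3155/144540043 ≈ 2.1828e-5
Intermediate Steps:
w = -60
c = -60 (c = -60*1*1 = -60*1 = -60)
1/(E + (U(-10, -196) + c)/(n(170) - 18772)) = 1/(45813 + (-108 - 60)/(-158 - 18772)) = 1/(45813 - 168/(-18930)) = 1/(45813 - 168*(-1/18930)) = 1/(45813 + 28/3155) = 1/(144540043/3155) = 3155/144540043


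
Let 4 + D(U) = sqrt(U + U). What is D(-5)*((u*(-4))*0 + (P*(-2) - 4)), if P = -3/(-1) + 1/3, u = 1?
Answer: 128/3 - 32*I*sqrt(10)/3 ≈ 42.667 - 33.731*I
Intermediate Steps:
P = 10/3 (P = -3*(-1) + 1*(1/3) = 3 + 1/3 = 10/3 ≈ 3.3333)
D(U) = -4 + sqrt(2)*sqrt(U) (D(U) = -4 + sqrt(U + U) = -4 + sqrt(2*U) = -4 + sqrt(2)*sqrt(U))
D(-5)*((u*(-4))*0 + (P*(-2) - 4)) = (-4 + sqrt(2)*sqrt(-5))*((1*(-4))*0 + ((10/3)*(-2) - 4)) = (-4 + sqrt(2)*(I*sqrt(5)))*(-4*0 + (-20/3 - 4)) = (-4 + I*sqrt(10))*(0 - 32/3) = (-4 + I*sqrt(10))*(-32/3) = 128/3 - 32*I*sqrt(10)/3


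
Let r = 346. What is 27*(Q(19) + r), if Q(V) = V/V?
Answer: 9369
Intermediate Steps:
Q(V) = 1
27*(Q(19) + r) = 27*(1 + 346) = 27*347 = 9369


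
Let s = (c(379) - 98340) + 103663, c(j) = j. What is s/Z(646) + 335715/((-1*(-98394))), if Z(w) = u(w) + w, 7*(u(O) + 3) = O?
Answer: 1885074407/168811306 ≈ 11.167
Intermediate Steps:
u(O) = -3 + O/7
s = 5702 (s = (379 - 98340) + 103663 = -97961 + 103663 = 5702)
Z(w) = -3 + 8*w/7 (Z(w) = (-3 + w/7) + w = -3 + 8*w/7)
s/Z(646) + 335715/((-1*(-98394))) = 5702/(-3 + (8/7)*646) + 335715/((-1*(-98394))) = 5702/(-3 + 5168/7) + 335715/98394 = 5702/(5147/7) + 335715*(1/98394) = 5702*(7/5147) + 111905/32798 = 39914/5147 + 111905/32798 = 1885074407/168811306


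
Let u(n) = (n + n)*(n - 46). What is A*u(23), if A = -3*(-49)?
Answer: -155526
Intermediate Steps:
u(n) = 2*n*(-46 + n) (u(n) = (2*n)*(-46 + n) = 2*n*(-46 + n))
A = 147
A*u(23) = 147*(2*23*(-46 + 23)) = 147*(2*23*(-23)) = 147*(-1058) = -155526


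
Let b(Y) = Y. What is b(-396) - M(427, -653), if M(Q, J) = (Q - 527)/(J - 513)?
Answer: -230918/583 ≈ -396.09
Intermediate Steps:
M(Q, J) = (-527 + Q)/(-513 + J)
b(-396) - M(427, -653) = -396 - (-527 + 427)/(-513 - 653) = -396 - (-100)/(-1166) = -396 - (-1)*(-100)/1166 = -396 - 1*50/583 = -396 - 50/583 = -230918/583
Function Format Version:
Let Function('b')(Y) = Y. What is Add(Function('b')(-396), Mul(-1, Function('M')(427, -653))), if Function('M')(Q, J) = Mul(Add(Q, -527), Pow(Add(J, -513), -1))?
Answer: Rational(-230918, 583) ≈ -396.09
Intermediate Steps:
Function('M')(Q, J) = Mul(Pow(Add(-513, J), -1), Add(-527, Q)) (Function('M')(Q, J) = Mul(Add(-527, Q), Pow(Add(-513, J), -1)) = Mul(Pow(Add(-513, J), -1), Add(-527, Q)))
Add(Function('b')(-396), Mul(-1, Function('M')(427, -653))) = Add(-396, Mul(-1, Mul(Pow(Add(-513, -653), -1), Add(-527, 427)))) = Add(-396, Mul(-1, Mul(Pow(-1166, -1), -100))) = Add(-396, Mul(-1, Mul(Rational(-1, 1166), -100))) = Add(-396, Mul(-1, Rational(50, 583))) = Add(-396, Rational(-50, 583)) = Rational(-230918, 583)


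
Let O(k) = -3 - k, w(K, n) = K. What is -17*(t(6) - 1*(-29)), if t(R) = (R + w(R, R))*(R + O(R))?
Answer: 119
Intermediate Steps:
t(R) = -6*R (t(R) = (R + R)*(R + (-3 - R)) = (2*R)*(-3) = -6*R)
-17*(t(6) - 1*(-29)) = -17*(-6*6 - 1*(-29)) = -17*(-36 + 29) = -17*(-7) = 119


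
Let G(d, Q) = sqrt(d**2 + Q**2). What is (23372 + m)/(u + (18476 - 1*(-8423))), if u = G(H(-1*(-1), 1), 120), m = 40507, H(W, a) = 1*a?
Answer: 572760407/241180600 - 21293*sqrt(14401)/241180600 ≈ 2.3642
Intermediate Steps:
H(W, a) = a
G(d, Q) = sqrt(Q**2 + d**2)
u = sqrt(14401) (u = sqrt(120**2 + 1**2) = sqrt(14400 + 1) = sqrt(14401) ≈ 120.00)
(23372 + m)/(u + (18476 - 1*(-8423))) = (23372 + 40507)/(sqrt(14401) + (18476 - 1*(-8423))) = 63879/(sqrt(14401) + (18476 + 8423)) = 63879/(sqrt(14401) + 26899) = 63879/(26899 + sqrt(14401))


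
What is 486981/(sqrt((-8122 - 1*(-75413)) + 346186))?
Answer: 486981*sqrt(413477)/413477 ≈ 757.33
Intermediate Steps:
486981/(sqrt((-8122 - 1*(-75413)) + 346186)) = 486981/(sqrt((-8122 + 75413) + 346186)) = 486981/(sqrt(67291 + 346186)) = 486981/(sqrt(413477)) = 486981*(sqrt(413477)/413477) = 486981*sqrt(413477)/413477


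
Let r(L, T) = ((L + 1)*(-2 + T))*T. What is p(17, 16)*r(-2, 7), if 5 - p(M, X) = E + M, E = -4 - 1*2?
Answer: 210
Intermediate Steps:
E = -6 (E = -4 - 2 = -6)
r(L, T) = T*(1 + L)*(-2 + T) (r(L, T) = ((1 + L)*(-2 + T))*T = T*(1 + L)*(-2 + T))
p(M, X) = 11 - M (p(M, X) = 5 - (-6 + M) = 5 + (6 - M) = 11 - M)
p(17, 16)*r(-2, 7) = (11 - 1*17)*(7*(-2 + 7 - 2*(-2) - 2*7)) = (11 - 17)*(7*(-2 + 7 + 4 - 14)) = -42*(-5) = -6*(-35) = 210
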